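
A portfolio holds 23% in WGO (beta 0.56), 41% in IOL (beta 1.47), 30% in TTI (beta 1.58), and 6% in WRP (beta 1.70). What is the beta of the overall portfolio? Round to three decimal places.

β_P = Σ w_i β_i = 0.23×0.56 + 0.41×1.47 + 0.30×1.58 + 0.06×1.70 = 1.3075

1.308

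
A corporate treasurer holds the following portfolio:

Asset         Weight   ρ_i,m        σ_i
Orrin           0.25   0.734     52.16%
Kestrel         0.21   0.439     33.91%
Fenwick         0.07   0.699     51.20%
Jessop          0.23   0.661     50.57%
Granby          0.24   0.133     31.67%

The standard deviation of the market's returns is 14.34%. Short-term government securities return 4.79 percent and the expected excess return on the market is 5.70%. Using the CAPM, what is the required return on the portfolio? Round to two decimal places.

β_Orrin = 0.734 × 52.16% / 14.34% = 2.6698
β_Kestrel = 0.439 × 33.91% / 14.34% = 1.0381
β_Fenwick = 0.699 × 51.20% / 14.34% = 2.4957
β_Jessop = 0.661 × 50.57% / 14.34% = 2.3310
β_Granby = 0.133 × 31.67% / 14.34% = 0.2937
β_P = Σ w_i β_i = 0.25×2.6698 + 0.21×1.0381 + 0.07×2.4957 + 0.23×2.3310 + 0.24×0.2937 = 1.6668
E(R_P) = R_f + β_P × MRP = 4.79% + 1.6668 × 5.70% = 14.29%

14.29%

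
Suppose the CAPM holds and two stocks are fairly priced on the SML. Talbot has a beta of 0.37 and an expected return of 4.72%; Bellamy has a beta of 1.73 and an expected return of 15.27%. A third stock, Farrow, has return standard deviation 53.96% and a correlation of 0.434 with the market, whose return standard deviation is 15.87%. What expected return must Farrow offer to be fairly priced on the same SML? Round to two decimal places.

MRP = (15.27% − 4.72%) / (1.73 − 0.37) = 7.7574%
R_f = 4.72% − 0.37 × 7.7574% = 1.8498%
β_Farrow = ρ·σ_i/σ_m = 0.434 × 53.96 / 15.87 = 1.4757
E(R_Farrow) = R_f + β × MRP = 1.8498% + 1.4757 × 7.7574% = 13.30%

13.30%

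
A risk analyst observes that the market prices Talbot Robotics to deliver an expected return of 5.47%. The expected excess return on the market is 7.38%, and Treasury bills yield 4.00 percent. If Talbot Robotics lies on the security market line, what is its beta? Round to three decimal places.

β = (E(R) − R_f) / MRP = (5.47% − 4.00%) / 7.38% = 1.47% / 7.38% = 0.199

0.199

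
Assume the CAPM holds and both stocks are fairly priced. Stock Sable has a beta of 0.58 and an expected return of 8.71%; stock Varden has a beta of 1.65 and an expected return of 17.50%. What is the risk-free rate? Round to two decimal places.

3.95%

Both satisfy E(R) = R_f + β·MRP, so the slope of the SML is
MRP = (17.50% − 8.71%) / (1.65 − 0.58) = 8.79% / 1.07 = 8.2150%
R_f = E(R_Sable) − β_Sable·MRP = 8.71% − 0.58 × 8.2150% = 3.9453%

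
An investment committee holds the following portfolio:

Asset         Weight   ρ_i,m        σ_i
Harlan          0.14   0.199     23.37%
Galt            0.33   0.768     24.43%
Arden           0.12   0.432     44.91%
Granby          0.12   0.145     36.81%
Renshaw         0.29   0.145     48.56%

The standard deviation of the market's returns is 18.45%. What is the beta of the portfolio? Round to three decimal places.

0.642

β_Harlan = 0.199 × 23.37% / 18.45% = 0.2521
β_Galt = 0.768 × 24.43% / 18.45% = 1.0169
β_Arden = 0.432 × 44.91% / 18.45% = 1.0516
β_Granby = 0.145 × 36.81% / 18.45% = 0.2893
β_Renshaw = 0.145 × 48.56% / 18.45% = 0.3816
β_P = Σ w_i β_i = 0.14×0.2521 + 0.33×1.0169 + 0.12×1.0516 + 0.12×0.2893 + 0.29×0.3816 = 0.6424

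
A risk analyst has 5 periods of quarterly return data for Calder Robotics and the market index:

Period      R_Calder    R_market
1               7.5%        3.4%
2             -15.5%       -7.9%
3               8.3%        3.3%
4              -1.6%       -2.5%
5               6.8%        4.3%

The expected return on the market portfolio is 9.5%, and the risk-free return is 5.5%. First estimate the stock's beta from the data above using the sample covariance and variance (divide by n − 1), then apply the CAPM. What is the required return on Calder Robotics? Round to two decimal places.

Mean R_i = (7.5 − 15.5 + 8.3 − 1.6 + 6.8) / 5 = 1.1000%
Mean R_m = (3.4 − 7.9 + 3.3 − 2.5 + 4.3) / 5 = 0.1200%
Σ(R_i − R̄_i)(R_m − R̄_m) = 207.9200  ⇒  Cov = 207.9200 / 4 = 51.9800
Σ(R_m − R̄_m)² = 109.5280  ⇒  Var(R_m) = 109.5280 / 4 = 27.3820
β = Cov / Var(R_m) = 51.9800 / 27.3820 = 1.8983
MRP = 9.5% − 5.5% = 4.00%
E(R) = R_f + β × MRP = 5.5% + 1.8983 × 4.0% = 13.09%

13.09%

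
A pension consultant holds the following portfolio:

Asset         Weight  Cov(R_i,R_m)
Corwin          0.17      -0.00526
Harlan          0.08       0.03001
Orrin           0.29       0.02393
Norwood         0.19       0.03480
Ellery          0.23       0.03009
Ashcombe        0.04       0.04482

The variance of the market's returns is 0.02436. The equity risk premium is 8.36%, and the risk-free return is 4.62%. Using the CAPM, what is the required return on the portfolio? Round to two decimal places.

12.78%

β_Corwin = -0.00526 / 0.02436 = -0.2159
β_Harlan = 0.03001 / 0.02436 = 1.2319
β_Orrin = 0.02393 / 0.02436 = 0.9823
β_Norwood = 0.03480 / 0.02436 = 1.4286
β_Ellery = 0.03009 / 0.02436 = 1.2352
β_Ashcombe = 0.04482 / 0.02436 = 1.8399
β_P = Σ w_i β_i = 0.17×-0.2159 + 0.08×1.2319 + 0.29×0.9823 + 0.19×1.4286 + 0.23×1.2352 + 0.04×1.8399 = 0.9758
E(R_P) = R_f + β_P × MRP = 4.62% + 0.9758 × 8.36% = 12.78%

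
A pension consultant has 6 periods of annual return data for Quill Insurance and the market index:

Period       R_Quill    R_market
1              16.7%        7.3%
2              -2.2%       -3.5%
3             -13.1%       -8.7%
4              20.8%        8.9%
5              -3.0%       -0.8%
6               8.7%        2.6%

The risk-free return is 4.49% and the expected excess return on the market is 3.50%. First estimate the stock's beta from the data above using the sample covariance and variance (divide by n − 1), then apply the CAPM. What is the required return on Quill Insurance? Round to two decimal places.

11.21%

Mean R_i = (16.7 − 2.2 − 13.1 + 20.8 − 3.0 + 8.7) / 6 = 4.6500%
Mean R_m = (7.3 − 3.5 − 8.7 + 8.9 − 0.8 + 2.6) / 6 = 0.9667%
Σ(R_i − R̄_i)(R_m − R̄_m) = 426.7500  ⇒  Cov = 426.7500 / 5 = 85.3500
Σ(R_m − R̄_m)² = 222.2333  ⇒  Var(R_m) = 222.2333 / 5 = 44.4467
β = Cov / Var(R_m) = 85.3500 / 44.4467 = 1.9203
E(R) = R_f + β × MRP = 4.49% + 1.9203 × 3.50% = 11.21%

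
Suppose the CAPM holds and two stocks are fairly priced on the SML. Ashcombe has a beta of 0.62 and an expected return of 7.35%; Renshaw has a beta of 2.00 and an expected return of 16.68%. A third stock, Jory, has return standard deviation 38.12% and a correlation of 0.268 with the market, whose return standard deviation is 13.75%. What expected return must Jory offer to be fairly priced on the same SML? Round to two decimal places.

MRP = (16.68% − 7.35%) / (2.00 − 0.62) = 6.7609%
R_f = 7.35% − 0.62 × 6.7609% = 3.1582%
β_Jory = ρ·σ_i/σ_m = 0.268 × 38.12 / 13.75 = 0.7430
E(R_Jory) = R_f + β × MRP = 3.1582% + 0.7430 × 6.7609% = 8.18%

8.18%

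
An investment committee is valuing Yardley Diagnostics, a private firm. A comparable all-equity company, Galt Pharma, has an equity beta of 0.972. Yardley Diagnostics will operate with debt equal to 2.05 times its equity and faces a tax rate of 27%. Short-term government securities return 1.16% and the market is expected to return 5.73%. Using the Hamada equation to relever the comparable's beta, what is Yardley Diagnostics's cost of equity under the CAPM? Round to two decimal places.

β_L = β_U × [1 + (1 − t)(D/E)] = 0.972 × [1 + (1 − 0.27) × 2.05]
    = 0.972 × [1 + 0.73 × 2.05] = 0.972 × 2.4965 = 2.4266
MRP = 5.73% − 1.16% = 4.57%
E(R) = R_f + β_L × MRP = 1.16% + 2.4266 × 4.57% = 12.25%

12.25%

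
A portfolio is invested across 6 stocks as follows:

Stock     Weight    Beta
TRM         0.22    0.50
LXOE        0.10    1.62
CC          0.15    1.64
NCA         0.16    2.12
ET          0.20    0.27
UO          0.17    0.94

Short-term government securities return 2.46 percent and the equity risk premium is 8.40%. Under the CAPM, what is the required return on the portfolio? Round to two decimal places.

β_P = Σ w_i β_i = 0.22×0.50 + 0.10×1.62 + 0.15×1.64 + 0.16×2.12 + 0.20×0.27 + 0.17×0.94 = 1.0710
E(R_P) = R_f + β_P × MRP = 2.46% + 1.0710 × 8.40% = 11.46%

11.46%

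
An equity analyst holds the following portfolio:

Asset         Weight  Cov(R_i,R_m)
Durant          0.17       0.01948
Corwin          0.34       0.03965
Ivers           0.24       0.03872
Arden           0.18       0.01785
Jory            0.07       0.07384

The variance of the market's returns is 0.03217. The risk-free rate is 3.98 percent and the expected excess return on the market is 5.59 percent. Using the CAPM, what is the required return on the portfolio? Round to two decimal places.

9.97%

β_Durant = 0.01948 / 0.03217 = 0.6055
β_Corwin = 0.03965 / 0.03217 = 1.2325
β_Ivers = 0.03872 / 0.03217 = 1.2036
β_Arden = 0.01785 / 0.03217 = 0.5549
β_Jory = 0.07384 / 0.03217 = 2.2953
β_P = Σ w_i β_i = 0.17×0.6055 + 0.34×1.2325 + 0.24×1.2036 + 0.18×0.5549 + 0.07×2.2953 = 1.0714
E(R_P) = R_f + β_P × MRP = 3.98% + 1.0714 × 5.59% = 9.97%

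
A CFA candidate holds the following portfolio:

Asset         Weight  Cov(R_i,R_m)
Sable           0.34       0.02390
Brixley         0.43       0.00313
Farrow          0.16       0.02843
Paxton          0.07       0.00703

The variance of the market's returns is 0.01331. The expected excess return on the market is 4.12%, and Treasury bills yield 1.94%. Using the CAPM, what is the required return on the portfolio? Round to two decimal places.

β_Sable = 0.02390 / 0.01331 = 1.7956
β_Brixley = 0.00313 / 0.01331 = 0.2352
β_Farrow = 0.02843 / 0.01331 = 2.1360
β_Paxton = 0.00703 / 0.01331 = 0.5282
β_P = Σ w_i β_i = 0.34×1.7956 + 0.43×0.2352 + 0.16×2.1360 + 0.07×0.5282 = 1.0904
E(R_P) = R_f + β_P × MRP = 1.94% + 1.0904 × 4.12% = 6.43%

6.43%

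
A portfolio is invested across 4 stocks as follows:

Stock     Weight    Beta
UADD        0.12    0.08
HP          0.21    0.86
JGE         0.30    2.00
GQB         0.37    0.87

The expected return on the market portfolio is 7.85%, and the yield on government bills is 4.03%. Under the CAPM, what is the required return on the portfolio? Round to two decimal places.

8.28%

β_P = Σ w_i β_i = 0.12×0.08 + 0.21×0.86 + 0.30×2.00 + 0.37×0.87 = 1.1121
MRP = 7.85% − 4.03% = 3.82%
E(R_P) = R_f + β_P × MRP = 4.03% + 1.1121 × 3.82% = 8.28%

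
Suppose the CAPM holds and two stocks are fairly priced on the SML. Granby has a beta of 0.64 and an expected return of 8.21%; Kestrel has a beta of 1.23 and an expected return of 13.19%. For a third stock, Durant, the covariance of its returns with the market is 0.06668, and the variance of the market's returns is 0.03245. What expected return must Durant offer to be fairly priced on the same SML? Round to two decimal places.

20.15%

MRP = (13.19% − 8.21%) / (1.23 − 0.64) = 8.4407%
R_f = 8.21% − 0.64 × 8.4407% = 2.8080%
β_Durant = Cov / Var(R_m) = 0.06668 / 0.03245 = 2.0549
E(R_Durant) = R_f + β × MRP = 2.8080% + 2.0549 × 8.4407% = 20.15%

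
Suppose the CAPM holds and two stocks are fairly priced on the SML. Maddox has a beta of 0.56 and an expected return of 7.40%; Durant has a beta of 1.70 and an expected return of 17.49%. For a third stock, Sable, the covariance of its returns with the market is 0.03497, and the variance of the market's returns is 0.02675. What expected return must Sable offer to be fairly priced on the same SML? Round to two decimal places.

14.01%

MRP = (17.49% − 7.40%) / (1.70 − 0.56) = 8.8509%
R_f = 7.40% − 0.56 × 8.8509% = 2.4435%
β_Sable = Cov / Var(R_m) = 0.03497 / 0.02675 = 1.3073
E(R_Sable) = R_f + β × MRP = 2.4435% + 1.3073 × 8.8509% = 14.01%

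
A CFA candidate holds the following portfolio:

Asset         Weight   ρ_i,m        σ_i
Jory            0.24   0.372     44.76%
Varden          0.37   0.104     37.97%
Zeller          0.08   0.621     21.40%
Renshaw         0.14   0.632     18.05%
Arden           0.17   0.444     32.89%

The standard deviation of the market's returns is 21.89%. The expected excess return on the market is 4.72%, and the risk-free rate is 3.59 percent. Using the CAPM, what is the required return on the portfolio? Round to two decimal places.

β_Jory = 0.372 × 44.76% / 21.89% = 0.7607
β_Varden = 0.104 × 37.97% / 21.89% = 0.1804
β_Zeller = 0.621 × 21.40% / 21.89% = 0.6071
β_Renshaw = 0.632 × 18.05% / 21.89% = 0.5211
β_Arden = 0.444 × 32.89% / 21.89% = 0.6671
β_P = Σ w_i β_i = 0.24×0.7607 + 0.37×0.1804 + 0.08×0.6071 + 0.14×0.5211 + 0.17×0.6671 = 0.4842
E(R_P) = R_f + β_P × MRP = 3.59% + 0.4842 × 4.72% = 5.88%

5.88%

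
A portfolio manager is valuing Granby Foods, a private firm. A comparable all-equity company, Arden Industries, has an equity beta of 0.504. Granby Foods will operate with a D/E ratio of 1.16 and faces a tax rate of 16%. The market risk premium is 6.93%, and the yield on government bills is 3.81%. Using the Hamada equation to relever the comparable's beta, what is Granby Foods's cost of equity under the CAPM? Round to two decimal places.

10.71%

β_L = β_U × [1 + (1 − t)(D/E)] = 0.504 × [1 + (1 − 0.16) × 1.16]
    = 0.504 × [1 + 0.84 × 1.16] = 0.504 × 1.9744 = 0.9951
E(R) = R_f + β_L × MRP = 3.81% + 0.9951 × 6.93% = 10.71%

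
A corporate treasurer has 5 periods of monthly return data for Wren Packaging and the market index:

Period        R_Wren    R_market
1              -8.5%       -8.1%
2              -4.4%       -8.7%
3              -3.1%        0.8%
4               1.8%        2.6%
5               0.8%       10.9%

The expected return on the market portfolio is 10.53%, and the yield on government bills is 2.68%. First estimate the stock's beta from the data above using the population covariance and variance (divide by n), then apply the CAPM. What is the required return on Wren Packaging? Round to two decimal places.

5.96%

Mean R_i = (-8.5 − 4.4 − 3.1 + 1.8 + 0.8) / 5 = -2.6800%
Mean R_m = (-8.1 − 8.7 + 0.8 + 2.6 + 10.9) / 5 = -0.5000%
Σ(R_i − R̄_i)(R_m − R̄_m) = 111.3500  ⇒  Cov = 111.3500 / 5 = 22.2700
Σ(R_m − R̄_m)² = 266.2600  ⇒  Var(R_m) = 266.2600 / 5 = 53.2520
β = Cov / Var(R_m) = 22.2700 / 53.2520 = 0.4182
MRP = 10.53% − 2.68% = 7.85%
E(R) = R_f + β × MRP = 2.68% + 0.4182 × 7.85% = 5.96%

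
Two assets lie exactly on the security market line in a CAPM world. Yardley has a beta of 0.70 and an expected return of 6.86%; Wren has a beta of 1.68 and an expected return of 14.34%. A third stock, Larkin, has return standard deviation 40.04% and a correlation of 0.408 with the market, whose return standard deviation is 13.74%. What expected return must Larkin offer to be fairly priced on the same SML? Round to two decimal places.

10.59%

MRP = (14.34% − 6.86%) / (1.68 − 0.70) = 7.6327%
R_f = 6.86% − 0.70 × 7.6327% = 1.5171%
β_Larkin = ρ·σ_i/σ_m = 0.408 × 40.04 / 13.74 = 1.1890
E(R_Larkin) = R_f + β × MRP = 1.5171% + 1.1890 × 7.6327% = 10.59%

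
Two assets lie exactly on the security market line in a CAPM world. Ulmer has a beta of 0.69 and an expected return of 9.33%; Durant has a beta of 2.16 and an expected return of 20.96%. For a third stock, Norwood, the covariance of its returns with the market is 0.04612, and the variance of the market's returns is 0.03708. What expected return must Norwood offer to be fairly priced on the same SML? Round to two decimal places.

13.71%

MRP = (20.96% − 9.33%) / (2.16 − 0.69) = 7.9116%
R_f = 9.33% − 0.69 × 7.9116% = 3.8710%
β_Norwood = Cov / Var(R_m) = 0.04612 / 0.03708 = 1.2438
E(R_Norwood) = R_f + β × MRP = 3.8710% + 1.2438 × 7.9116% = 13.71%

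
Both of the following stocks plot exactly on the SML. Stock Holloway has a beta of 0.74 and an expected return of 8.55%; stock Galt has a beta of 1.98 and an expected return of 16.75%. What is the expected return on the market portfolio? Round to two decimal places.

Both satisfy E(R) = R_f + β·MRP, so the slope of the SML is
MRP = (16.75% − 8.55%) / (1.98 − 0.74) = 8.20% / 1.24 = 6.6129%
R_f = E(R_Holloway) − β_Holloway·MRP = 8.55% − 0.74 × 6.6129% = 3.6565%
E(R_m) = R_f + MRP = 3.6565% + 6.6129% = 10.27%

10.27%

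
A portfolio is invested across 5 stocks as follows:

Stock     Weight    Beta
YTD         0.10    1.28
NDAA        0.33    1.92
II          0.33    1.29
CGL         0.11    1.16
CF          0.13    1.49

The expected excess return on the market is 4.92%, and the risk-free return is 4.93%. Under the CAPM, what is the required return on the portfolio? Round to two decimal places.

12.35%

β_P = Σ w_i β_i = 0.10×1.28 + 0.33×1.92 + 0.33×1.29 + 0.11×1.16 + 0.13×1.49 = 1.5086
E(R_P) = R_f + β_P × MRP = 4.93% + 1.5086 × 4.92% = 12.35%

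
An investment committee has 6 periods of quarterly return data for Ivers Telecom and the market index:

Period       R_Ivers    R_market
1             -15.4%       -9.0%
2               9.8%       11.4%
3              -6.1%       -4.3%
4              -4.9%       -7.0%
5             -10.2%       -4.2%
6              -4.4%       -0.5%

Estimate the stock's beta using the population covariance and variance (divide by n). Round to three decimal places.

Mean R_i = (-15.4 + 9.8 − 6.1 − 4.9 − 10.2 − 4.4) / 6 = -5.2000%
Mean R_m = (-9.0 + 11.4 − 4.3 − 7.0 − 4.2 − 0.5) / 6 = -2.2667%
Σ(R_i − R̄_i)(R_m − R̄_m) = 285.1700  ⇒  Cov = 285.1700 / 6 = 47.5283
Σ(R_m − R̄_m)² = 265.5133  ⇒  Var(R_m) = 265.5133 / 6 = 44.2522
β = Cov / Var(R_m) = 47.5283 / 44.2522 = 1.0740

1.074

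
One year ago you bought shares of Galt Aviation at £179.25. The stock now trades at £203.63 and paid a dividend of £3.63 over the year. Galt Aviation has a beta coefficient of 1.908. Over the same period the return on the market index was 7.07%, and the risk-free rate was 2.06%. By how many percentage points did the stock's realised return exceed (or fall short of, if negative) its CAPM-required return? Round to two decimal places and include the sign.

Realised HPR = (P1 + D1 − P0) / P0 = (203.63 + 3.63 − 179.25) / 179.25 = 28.01 / 179.25 = 15.6262%
MRP = 7.07% − 2.06% = 5.01%
CAPM required = R_f + β·MRP = 2.06% + 1.908 × 5.01% = 11.61908%
α = realised − required = 15.6262% − 11.61908% = +4.01%

+4.01%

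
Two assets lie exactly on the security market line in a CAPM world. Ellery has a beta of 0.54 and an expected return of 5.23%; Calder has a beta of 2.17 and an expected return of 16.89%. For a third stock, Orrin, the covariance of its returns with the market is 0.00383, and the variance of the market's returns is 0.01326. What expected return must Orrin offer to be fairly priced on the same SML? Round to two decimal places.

3.43%

MRP = (16.89% − 5.23%) / (2.17 − 0.54) = 7.1534%
R_f = 5.23% − 0.54 × 7.1534% = 1.3672%
β_Orrin = Cov / Var(R_m) = 0.00383 / 0.01326 = 0.2888
E(R_Orrin) = R_f + β × MRP = 1.3672% + 0.2888 × 7.1534% = 3.43%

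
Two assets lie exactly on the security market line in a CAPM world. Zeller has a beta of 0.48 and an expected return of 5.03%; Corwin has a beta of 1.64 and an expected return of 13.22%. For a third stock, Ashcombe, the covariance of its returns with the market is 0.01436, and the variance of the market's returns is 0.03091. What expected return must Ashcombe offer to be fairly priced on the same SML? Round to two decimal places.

MRP = (13.22% − 5.03%) / (1.64 − 0.48) = 7.0603%
R_f = 5.03% − 0.48 × 7.0603% = 1.6411%
β_Ashcombe = Cov / Var(R_m) = 0.01436 / 0.03091 = 0.4646
E(R_Ashcombe) = R_f + β × MRP = 1.6411% + 0.4646 × 7.0603% = 4.92%

4.92%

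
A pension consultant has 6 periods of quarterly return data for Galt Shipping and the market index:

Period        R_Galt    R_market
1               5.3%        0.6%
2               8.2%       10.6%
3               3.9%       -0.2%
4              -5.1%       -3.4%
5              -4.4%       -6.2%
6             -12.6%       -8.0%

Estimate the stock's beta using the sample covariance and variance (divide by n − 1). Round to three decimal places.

1.046

Mean R_i = (5.3 + 8.2 + 3.9 − 5.1 − 4.4 − 12.6) / 6 = -0.7833%
Mean R_m = (0.6 + 10.6 − 0.2 − 3.4 − 6.2 − 8.0) / 6 = -1.1000%
Σ(R_i − R̄_i)(R_m − R̄_m) = 229.5700  ⇒  Cov = 229.5700 / 5 = 45.9140
Σ(R_m − R̄_m)² = 219.5000  ⇒  Var(R_m) = 219.5000 / 5 = 43.9000
β = Cov / Var(R_m) = 45.9140 / 43.9000 = 1.0459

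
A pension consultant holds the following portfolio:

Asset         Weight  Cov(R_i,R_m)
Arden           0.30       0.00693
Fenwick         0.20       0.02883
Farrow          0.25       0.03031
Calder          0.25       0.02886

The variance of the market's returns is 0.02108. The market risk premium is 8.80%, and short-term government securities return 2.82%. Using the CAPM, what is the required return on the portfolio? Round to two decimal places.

12.27%

β_Arden = 0.00693 / 0.02108 = 0.3287
β_Fenwick = 0.02883 / 0.02108 = 1.3676
β_Farrow = 0.03031 / 0.02108 = 1.4379
β_Calder = 0.02886 / 0.02108 = 1.3691
β_P = Σ w_i β_i = 0.30×0.3287 + 0.20×1.3676 + 0.25×1.4379 + 0.25×1.3691 = 1.0739
E(R_P) = R_f + β_P × MRP = 2.82% + 1.0739 × 8.80% = 12.27%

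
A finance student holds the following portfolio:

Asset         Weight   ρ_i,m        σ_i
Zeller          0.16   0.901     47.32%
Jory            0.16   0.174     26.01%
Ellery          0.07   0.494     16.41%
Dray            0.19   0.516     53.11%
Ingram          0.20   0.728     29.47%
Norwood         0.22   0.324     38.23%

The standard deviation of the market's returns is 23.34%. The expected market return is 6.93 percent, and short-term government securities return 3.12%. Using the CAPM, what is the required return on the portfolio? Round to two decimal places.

6.44%

β_Zeller = 0.901 × 47.32% / 23.34% = 1.8267
β_Jory = 0.174 × 26.01% / 23.34% = 0.1939
β_Ellery = 0.494 × 16.41% / 23.34% = 0.3473
β_Dray = 0.516 × 53.11% / 23.34% = 1.1742
β_Ingram = 0.728 × 29.47% / 23.34% = 0.9192
β_Norwood = 0.324 × 38.23% / 23.34% = 0.5307
β_P = Σ w_i β_i = 0.16×1.8267 + 0.16×0.1939 + 0.07×0.3473 + 0.19×1.1742 + 0.20×0.9192 + 0.22×0.5307 = 0.8713
MRP = 6.93% − 3.12% = 3.81%
E(R_P) = R_f + β_P × MRP = 3.12% + 0.8713 × 3.81% = 6.44%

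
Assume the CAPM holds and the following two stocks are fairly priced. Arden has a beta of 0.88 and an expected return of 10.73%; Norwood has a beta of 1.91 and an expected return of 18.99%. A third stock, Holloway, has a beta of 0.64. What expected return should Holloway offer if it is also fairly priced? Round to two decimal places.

8.81%

MRP (SML slope) = (18.99% − 10.73%) / (1.91 − 0.88) = 8.26% / 1.03 = 8.0194%
R_f (intercept) = 10.73% − 0.88 × 8.0194% = 3.6729%
E(R_Holloway) = R_f + β × MRP = 3.6729% + 0.64 × 8.0194% = 8.81%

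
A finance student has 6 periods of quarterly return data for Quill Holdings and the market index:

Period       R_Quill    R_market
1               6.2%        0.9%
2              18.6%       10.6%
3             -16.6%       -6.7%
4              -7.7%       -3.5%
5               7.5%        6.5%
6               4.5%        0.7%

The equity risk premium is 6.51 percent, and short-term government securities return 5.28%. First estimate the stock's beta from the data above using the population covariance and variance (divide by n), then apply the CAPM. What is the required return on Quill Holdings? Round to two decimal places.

17.43%

Mean R_i = (6.2 + 18.6 − 16.6 − 7.7 + 7.5 + 4.5) / 6 = 2.0833%
Mean R_m = (0.9 + 10.6 − 6.7 − 3.5 + 6.5 + 0.7) / 6 = 1.4167%
Σ(R_i − R̄_i)(R_m − R̄_m) = 375.1017  ⇒  Cov = 375.1017 / 6 = 62.5170
Σ(R_m − R̄_m)² = 201.0083  ⇒  Var(R_m) = 201.0083 / 6 = 33.5014
β = Cov / Var(R_m) = 62.5170 / 33.5014 = 1.8661
E(R) = R_f + β × MRP = 5.28% + 1.8661 × 6.51% = 17.43%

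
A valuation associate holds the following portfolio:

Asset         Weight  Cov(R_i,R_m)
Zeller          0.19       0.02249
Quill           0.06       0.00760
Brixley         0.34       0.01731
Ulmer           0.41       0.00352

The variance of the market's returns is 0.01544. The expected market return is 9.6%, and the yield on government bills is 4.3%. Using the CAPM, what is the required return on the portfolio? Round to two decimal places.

8.44%

β_Zeller = 0.02249 / 0.01544 = 1.4566
β_Quill = 0.00760 / 0.01544 = 0.4922
β_Brixley = 0.01731 / 0.01544 = 1.1211
β_Ulmer = 0.00352 / 0.01544 = 0.2280
β_P = Σ w_i β_i = 0.19×1.4566 + 0.06×0.4922 + 0.34×1.1211 + 0.41×0.2280 = 0.7809
MRP = 9.6% − 4.3% = 5.30%
E(R_P) = R_f + β_P × MRP = 4.3% + 0.7809 × 5.3% = 8.44%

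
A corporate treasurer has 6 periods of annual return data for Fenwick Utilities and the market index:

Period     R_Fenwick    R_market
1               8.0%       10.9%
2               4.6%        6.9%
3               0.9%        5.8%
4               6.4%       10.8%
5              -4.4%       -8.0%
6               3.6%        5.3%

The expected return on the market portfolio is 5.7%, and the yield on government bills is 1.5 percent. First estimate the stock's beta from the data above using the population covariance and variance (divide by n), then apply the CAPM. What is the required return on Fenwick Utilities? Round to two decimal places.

4.05%

Mean R_i = (8.0 + 4.6 + 0.9 + 6.4 − 4.4 + 3.6) / 6 = 3.1833%
Mean R_m = (10.9 + 6.9 + 5.8 + 10.8 − 8.0 + 5.3) / 6 = 5.2833%
Σ(R_i − R̄_i)(R_m − R̄_m) = 146.6483  ⇒  Cov = 146.6483 / 6 = 24.4414
Σ(R_m − R̄_m)² = 241.3083  ⇒  Var(R_m) = 241.3083 / 6 = 40.2181
β = Cov / Var(R_m) = 24.4414 / 40.2181 = 0.6077
MRP = 5.7% − 1.5% = 4.20%
E(R) = R_f + β × MRP = 1.5% + 0.6077 × 4.2% = 4.05%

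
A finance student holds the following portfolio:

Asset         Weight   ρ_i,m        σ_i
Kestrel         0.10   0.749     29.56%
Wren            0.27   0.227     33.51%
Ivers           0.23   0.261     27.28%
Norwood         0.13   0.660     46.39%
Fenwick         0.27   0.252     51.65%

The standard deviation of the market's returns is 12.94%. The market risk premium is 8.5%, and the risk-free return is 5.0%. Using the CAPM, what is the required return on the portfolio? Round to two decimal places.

13.80%

β_Kestrel = 0.749 × 29.56% / 12.94% = 1.7110
β_Wren = 0.227 × 33.51% / 12.94% = 0.5878
β_Ivers = 0.261 × 27.28% / 12.94% = 0.5502
β_Norwood = 0.660 × 46.39% / 12.94% = 2.3661
β_Fenwick = 0.252 × 51.65% / 12.94% = 1.0059
β_P = Σ w_i β_i = 0.10×1.7110 + 0.27×0.5878 + 0.23×0.5502 + 0.13×2.3661 + 0.27×1.0059 = 1.0355
E(R_P) = R_f + β_P × MRP = 5.0% + 1.0355 × 8.5% = 13.80%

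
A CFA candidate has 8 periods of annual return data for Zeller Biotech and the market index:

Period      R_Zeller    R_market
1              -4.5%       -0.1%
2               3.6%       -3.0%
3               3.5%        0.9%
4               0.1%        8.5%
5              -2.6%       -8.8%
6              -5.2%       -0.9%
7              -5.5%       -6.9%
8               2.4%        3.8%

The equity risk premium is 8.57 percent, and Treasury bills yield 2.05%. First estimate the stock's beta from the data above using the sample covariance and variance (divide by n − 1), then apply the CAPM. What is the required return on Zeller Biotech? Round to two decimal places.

Mean R_i = (-4.5 + 3.6 + 3.5 + 0.1 − 2.6 − 5.2 − 5.5 + 2.4) / 8 = -1.0250%
Mean R_m = (-0.1 − 3.0 + 0.9 + 8.5 − 8.8 − 0.9 − 6.9 + 3.8) / 8 = -0.8125%
Σ(R_i − R̄_i)(R_m − R̄_m) = 61.6175  ⇒  Cov = 61.6175 / 7 = 8.8025
Σ(R_m − R̄_m)² = 217.0888  ⇒  Var(R_m) = 217.0888 / 7 = 31.0127
β = Cov / Var(R_m) = 8.8025 / 31.0127 = 0.2838
E(R) = R_f + β × MRP = 2.05% + 0.2838 × 8.57% = 4.48%

4.48%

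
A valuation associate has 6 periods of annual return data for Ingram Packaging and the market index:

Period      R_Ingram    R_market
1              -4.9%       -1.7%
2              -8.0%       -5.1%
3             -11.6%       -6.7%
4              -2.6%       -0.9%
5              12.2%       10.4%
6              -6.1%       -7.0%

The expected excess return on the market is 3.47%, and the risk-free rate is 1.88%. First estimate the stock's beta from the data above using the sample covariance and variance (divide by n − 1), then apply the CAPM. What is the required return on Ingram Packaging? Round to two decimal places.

Mean R_i = (-4.9 − 8.0 − 11.6 − 2.6 + 12.2 − 6.1) / 6 = -3.5000%
Mean R_m = (-1.7 − 5.1 − 6.7 − 0.9 + 10.4 − 7.0) / 6 = -1.8333%
Σ(R_i − R̄_i)(R_m − R̄_m) = 260.2700  ⇒  Cov = 260.2700 / 5 = 52.0540
Σ(R_m − R̄_m)² = 211.5933  ⇒  Var(R_m) = 211.5933 / 5 = 42.3187
β = Cov / Var(R_m) = 52.0540 / 42.3187 = 1.2300
E(R) = R_f + β × MRP = 1.88% + 1.2300 × 3.47% = 6.15%

6.15%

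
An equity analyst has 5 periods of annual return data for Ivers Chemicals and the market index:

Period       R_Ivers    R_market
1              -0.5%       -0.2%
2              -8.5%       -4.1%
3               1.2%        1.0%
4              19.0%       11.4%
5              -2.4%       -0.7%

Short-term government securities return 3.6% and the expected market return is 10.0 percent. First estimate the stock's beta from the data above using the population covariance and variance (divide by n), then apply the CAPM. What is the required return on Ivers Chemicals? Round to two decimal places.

Mean R_i = (-0.5 − 8.5 + 1.2 + 19.0 − 2.4) / 5 = 1.7600%
Mean R_m = (-0.2 − 4.1 + 1.0 + 11.4 − 0.7) / 5 = 1.4800%
Σ(R_i − R̄_i)(R_m − R̄_m) = 241.4060  ⇒  Cov = 241.4060 / 5 = 48.2812
Σ(R_m − R̄_m)² = 137.3480  ⇒  Var(R_m) = 137.3480 / 5 = 27.4696
β = Cov / Var(R_m) = 48.2812 / 27.4696 = 1.7576
MRP = 10.0% − 3.6% = 6.40%
E(R) = R_f + β × MRP = 3.6% + 1.7576 × 6.4% = 14.85%

14.85%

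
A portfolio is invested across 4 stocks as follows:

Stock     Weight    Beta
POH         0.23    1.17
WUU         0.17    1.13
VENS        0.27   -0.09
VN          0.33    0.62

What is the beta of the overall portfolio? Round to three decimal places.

0.642

β_P = Σ w_i β_i = 0.23×1.17 + 0.17×1.13 + 0.27×-0.09 + 0.33×0.62 = 0.6415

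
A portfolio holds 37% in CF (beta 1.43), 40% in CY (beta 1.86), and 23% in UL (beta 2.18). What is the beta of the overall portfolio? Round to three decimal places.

β_P = Σ w_i β_i = 0.37×1.43 + 0.40×1.86 + 0.23×2.18 = 1.7745

1.775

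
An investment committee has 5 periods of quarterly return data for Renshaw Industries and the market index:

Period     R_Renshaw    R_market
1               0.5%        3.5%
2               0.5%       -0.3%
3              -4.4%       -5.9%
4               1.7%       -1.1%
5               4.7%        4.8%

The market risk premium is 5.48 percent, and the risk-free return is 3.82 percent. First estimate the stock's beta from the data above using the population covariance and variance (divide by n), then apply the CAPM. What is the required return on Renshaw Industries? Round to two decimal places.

7.49%

Mean R_i = (0.5 + 0.5 − 4.4 + 1.7 + 4.7) / 5 = 0.6000%
Mean R_m = (3.5 − 0.3 − 5.9 − 1.1 + 4.8) / 5 = 0.2000%
Σ(R_i − R̄_i)(R_m − R̄_m) = 47.6500  ⇒  Cov = 47.6500 / 5 = 9.5300
Σ(R_m − R̄_m)² = 71.2000  ⇒  Var(R_m) = 71.2000 / 5 = 14.2400
β = Cov / Var(R_m) = 9.5300 / 14.2400 = 0.6692
E(R) = R_f + β × MRP = 3.82% + 0.6692 × 5.48% = 7.49%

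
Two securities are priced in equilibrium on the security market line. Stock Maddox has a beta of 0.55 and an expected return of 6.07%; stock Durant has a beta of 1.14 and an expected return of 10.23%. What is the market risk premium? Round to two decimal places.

Both satisfy E(R) = R_f + β·MRP, so the slope of the SML is
MRP = (10.23% − 6.07%) / (1.14 − 0.55) = 4.16% / 0.59 = 7.0508%

7.05%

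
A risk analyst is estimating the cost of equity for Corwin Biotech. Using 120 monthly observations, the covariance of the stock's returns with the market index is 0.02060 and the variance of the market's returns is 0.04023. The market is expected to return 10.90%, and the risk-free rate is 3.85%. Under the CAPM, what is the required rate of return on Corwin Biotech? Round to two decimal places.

β = Cov(R_i, R_m) / Var(R_m) = 0.02060 / 0.04023 = 0.5121
MRP = 10.90% − 3.85% = 7.05%
E(R) = R_f + β × MRP = 3.85% + 0.5121 × 7.05% = 7.46%

7.46%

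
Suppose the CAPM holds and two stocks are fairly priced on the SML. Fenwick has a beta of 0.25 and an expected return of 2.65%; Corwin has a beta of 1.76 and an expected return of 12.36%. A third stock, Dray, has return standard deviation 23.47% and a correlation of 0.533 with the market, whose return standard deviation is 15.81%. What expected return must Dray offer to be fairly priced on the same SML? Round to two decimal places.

6.13%

MRP = (12.36% − 2.65%) / (1.76 − 0.25) = 6.4305%
R_f = 2.65% − 0.25 × 6.4305% = 1.0424%
β_Dray = ρ·σ_i/σ_m = 0.533 × 23.47 / 15.81 = 0.7912
E(R_Dray) = R_f + β × MRP = 1.0424% + 0.7912 × 6.4305% = 6.13%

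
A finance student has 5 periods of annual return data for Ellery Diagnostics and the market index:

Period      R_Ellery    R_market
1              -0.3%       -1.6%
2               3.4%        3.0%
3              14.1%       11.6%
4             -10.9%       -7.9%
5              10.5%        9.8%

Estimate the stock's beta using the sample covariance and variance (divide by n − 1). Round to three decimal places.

Mean R_i = (-0.3 + 3.4 + 14.1 − 10.9 + 10.5) / 5 = 3.3600%
Mean R_m = (-1.6 + 3.0 + 11.6 − 7.9 + 9.8) / 5 = 2.9800%
Σ(R_i − R̄_i)(R_m − R̄_m) = 313.1860  ⇒  Cov = 313.1860 / 4 = 78.2965
Σ(R_m − R̄_m)² = 260.1680  ⇒  Var(R_m) = 260.1680 / 4 = 65.0420
β = Cov / Var(R_m) = 78.2965 / 65.0420 = 1.2038

1.204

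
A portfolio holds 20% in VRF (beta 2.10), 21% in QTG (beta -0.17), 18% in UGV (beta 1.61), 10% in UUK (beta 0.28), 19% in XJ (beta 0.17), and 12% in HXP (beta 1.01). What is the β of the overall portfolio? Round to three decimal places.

0.856

β_P = Σ w_i β_i = 0.20×2.10 + 0.21×-0.17 + 0.18×1.61 + 0.10×0.28 + 0.19×0.17 + 0.12×1.01 = 0.8556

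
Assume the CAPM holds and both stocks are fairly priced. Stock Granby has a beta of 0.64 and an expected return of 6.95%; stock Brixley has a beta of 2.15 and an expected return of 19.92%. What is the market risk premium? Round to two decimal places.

8.59%

Both satisfy E(R) = R_f + β·MRP, so the slope of the SML is
MRP = (19.92% − 6.95%) / (2.15 − 0.64) = 12.97% / 1.51 = 8.5894%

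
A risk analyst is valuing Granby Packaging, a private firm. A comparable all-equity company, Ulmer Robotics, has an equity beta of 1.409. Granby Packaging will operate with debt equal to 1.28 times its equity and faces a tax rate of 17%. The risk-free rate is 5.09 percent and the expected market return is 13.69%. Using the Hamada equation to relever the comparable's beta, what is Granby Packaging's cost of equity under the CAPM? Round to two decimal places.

30.08%

β_L = β_U × [1 + (1 − t)(D/E)] = 1.409 × [1 + (1 − 0.17) × 1.28]
    = 1.409 × [1 + 0.83 × 1.28] = 1.409 × 2.0624 = 2.9059
MRP = 13.69% − 5.09% = 8.60%
E(R) = R_f + β_L × MRP = 5.09% + 2.9059 × 8.60% = 30.08%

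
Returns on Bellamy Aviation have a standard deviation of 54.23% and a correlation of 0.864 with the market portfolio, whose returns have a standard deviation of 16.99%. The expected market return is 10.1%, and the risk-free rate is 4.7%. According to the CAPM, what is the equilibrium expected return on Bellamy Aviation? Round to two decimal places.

19.59%

β = ρ × σ_i / σ_m = 0.864 × 54.23% / 16.99% = 2.7578
MRP = 10.1% − 4.7% = 5.40%
E(R) = 4.7% + 2.7578 × 5.4% = 19.59%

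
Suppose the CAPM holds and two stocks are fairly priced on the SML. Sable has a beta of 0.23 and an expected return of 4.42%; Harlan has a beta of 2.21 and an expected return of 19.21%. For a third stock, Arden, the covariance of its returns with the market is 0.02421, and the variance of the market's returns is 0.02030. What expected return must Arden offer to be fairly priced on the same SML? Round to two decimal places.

MRP = (19.21% − 4.42%) / (2.21 − 0.23) = 7.4697%
R_f = 4.42% − 0.23 × 7.4697% = 2.7020%
β_Arden = Cov / Var(R_m) = 0.02421 / 0.02030 = 1.1926
E(R_Arden) = R_f + β × MRP = 2.7020% + 1.1926 × 7.4697% = 11.61%

11.61%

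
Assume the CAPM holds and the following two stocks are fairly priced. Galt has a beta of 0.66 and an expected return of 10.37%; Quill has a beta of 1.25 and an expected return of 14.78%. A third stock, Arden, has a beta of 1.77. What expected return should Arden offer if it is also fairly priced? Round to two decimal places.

MRP (SML slope) = (14.78% − 10.37%) / (1.25 − 0.66) = 4.41% / 0.59 = 7.4746%
R_f (intercept) = 10.37% − 0.66 × 7.4746% = 5.4368%
E(R_Arden) = R_f + β × MRP = 5.4368% + 1.77 × 7.4746% = 18.67%

18.67%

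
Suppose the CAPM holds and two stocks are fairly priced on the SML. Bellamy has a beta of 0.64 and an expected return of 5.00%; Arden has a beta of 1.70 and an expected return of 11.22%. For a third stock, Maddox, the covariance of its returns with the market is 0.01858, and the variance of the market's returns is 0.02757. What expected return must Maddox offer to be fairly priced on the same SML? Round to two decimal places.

MRP = (11.22% − 5.00%) / (1.70 − 0.64) = 5.8679%
R_f = 5.00% − 0.64 × 5.8679% = 1.2445%
β_Maddox = Cov / Var(R_m) = 0.01858 / 0.02757 = 0.6739
E(R_Maddox) = R_f + β × MRP = 1.2445% + 0.6739 × 5.8679% = 5.20%

5.20%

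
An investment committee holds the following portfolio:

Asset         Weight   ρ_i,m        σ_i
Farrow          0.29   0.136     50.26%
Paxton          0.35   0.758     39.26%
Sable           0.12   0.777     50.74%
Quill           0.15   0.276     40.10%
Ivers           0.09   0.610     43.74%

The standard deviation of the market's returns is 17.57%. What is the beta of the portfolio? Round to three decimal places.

1.206

β_Farrow = 0.136 × 50.26% / 17.57% = 0.3890
β_Paxton = 0.758 × 39.26% / 17.57% = 1.6937
β_Sable = 0.777 × 50.74% / 17.57% = 2.2439
β_Quill = 0.276 × 40.10% / 17.57% = 0.6299
β_Ivers = 0.610 × 43.74% / 17.57% = 1.5186
β_P = Σ w_i β_i = 0.29×0.3890 + 0.35×1.6937 + 0.12×2.2439 + 0.15×0.6299 + 0.09×1.5186 = 1.2060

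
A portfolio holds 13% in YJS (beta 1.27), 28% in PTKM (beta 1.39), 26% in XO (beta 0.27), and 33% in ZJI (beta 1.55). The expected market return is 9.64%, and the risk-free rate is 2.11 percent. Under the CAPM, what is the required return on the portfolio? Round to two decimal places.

β_P = Σ w_i β_i = 0.13×1.27 + 0.28×1.39 + 0.26×0.27 + 0.33×1.55 = 1.1360
MRP = 9.64% − 2.11% = 7.53%
E(R_P) = R_f + β_P × MRP = 2.11% + 1.1360 × 7.53% = 10.66%

10.66%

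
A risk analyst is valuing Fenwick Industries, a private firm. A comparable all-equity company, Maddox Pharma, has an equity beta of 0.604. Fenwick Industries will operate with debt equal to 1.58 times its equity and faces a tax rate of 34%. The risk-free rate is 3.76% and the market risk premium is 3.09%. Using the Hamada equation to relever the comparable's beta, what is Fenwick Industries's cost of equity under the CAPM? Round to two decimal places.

β_L = β_U × [1 + (1 − t)(D/E)] = 0.604 × [1 + (1 − 0.34) × 1.58]
    = 0.604 × [1 + 0.66 × 1.58] = 0.604 × 2.0428 = 1.2339
E(R) = R_f + β_L × MRP = 3.76% + 1.2339 × 3.09% = 7.57%

7.57%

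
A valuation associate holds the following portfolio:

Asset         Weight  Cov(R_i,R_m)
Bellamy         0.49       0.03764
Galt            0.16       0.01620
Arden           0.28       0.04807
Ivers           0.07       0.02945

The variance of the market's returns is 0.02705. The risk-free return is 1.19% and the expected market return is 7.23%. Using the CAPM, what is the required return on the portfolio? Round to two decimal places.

β_Bellamy = 0.03764 / 0.02705 = 1.3915
β_Galt = 0.01620 / 0.02705 = 0.5989
β_Arden = 0.04807 / 0.02705 = 1.7771
β_Ivers = 0.02945 / 0.02705 = 1.0887
β_P = Σ w_i β_i = 0.49×1.3915 + 0.16×0.5989 + 0.28×1.7771 + 0.07×1.0887 = 1.3515
MRP = 7.23% − 1.19% = 6.04%
E(R_P) = R_f + β_P × MRP = 1.19% + 1.3515 × 6.04% = 9.35%

9.35%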